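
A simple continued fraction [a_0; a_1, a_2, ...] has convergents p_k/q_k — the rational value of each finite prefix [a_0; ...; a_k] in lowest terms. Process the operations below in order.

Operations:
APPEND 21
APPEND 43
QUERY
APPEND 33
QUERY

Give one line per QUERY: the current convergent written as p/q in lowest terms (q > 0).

APPEND 21: p_0 = 21·1 + 0 = 21, q_0 = 21·0 + 1 = 1 → 21/1
APPEND 43: p_1 = 43·21 + 1 = 904, q_1 = 43·1 + 0 = 43 → 904/43
APPEND 33: p_2 = 33·904 + 21 = 29853, q_2 = 33·43 + 1 = 1420 → 29853/1420

904/43
29853/1420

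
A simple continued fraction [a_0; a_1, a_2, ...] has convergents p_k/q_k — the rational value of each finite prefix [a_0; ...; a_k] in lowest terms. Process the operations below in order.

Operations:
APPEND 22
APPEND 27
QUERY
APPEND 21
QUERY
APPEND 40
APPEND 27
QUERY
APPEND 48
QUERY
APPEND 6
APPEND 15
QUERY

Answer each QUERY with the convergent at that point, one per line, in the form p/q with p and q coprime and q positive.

595/27
12517/568
13546942/614737
650754491/29530123
59421862811/2696462248

APPEND 22: p_0 = 22·1 + 0 = 22, q_0 = 22·0 + 1 = 1 → 22/1
APPEND 27: p_1 = 27·22 + 1 = 595, q_1 = 27·1 + 0 = 27 → 595/27
APPEND 21: p_2 = 21·595 + 22 = 12517, q_2 = 21·27 + 1 = 568 → 12517/568
APPEND 40: p_3 = 40·12517 + 595 = 501275, q_3 = 40·568 + 27 = 22747 → 501275/22747
APPEND 27: p_4 = 27·501275 + 12517 = 13546942, q_4 = 27·22747 + 568 = 614737 → 13546942/614737
APPEND 48: p_5 = 48·13546942 + 501275 = 650754491, q_5 = 48·614737 + 22747 = 29530123 → 650754491/29530123
APPEND 6: p_6 = 6·650754491 + 13546942 = 3918073888, q_6 = 6·29530123 + 614737 = 177795475 → 3918073888/177795475
APPEND 15: p_7 = 15·3918073888 + 650754491 = 59421862811, q_7 = 15·177795475 + 29530123 = 2696462248 → 59421862811/2696462248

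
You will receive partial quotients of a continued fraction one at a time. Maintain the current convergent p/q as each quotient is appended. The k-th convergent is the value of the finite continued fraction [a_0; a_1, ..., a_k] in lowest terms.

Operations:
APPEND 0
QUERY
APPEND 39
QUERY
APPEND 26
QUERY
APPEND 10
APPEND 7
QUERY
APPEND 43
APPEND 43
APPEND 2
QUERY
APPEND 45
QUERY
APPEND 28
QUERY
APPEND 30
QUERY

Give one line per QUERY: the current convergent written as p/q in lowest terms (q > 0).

APPEND 0: p_0 = 0·1 + 0 = 0, q_0 = 0·0 + 1 = 1 → 0/1
APPEND 39: p_1 = 39·0 + 1 = 1, q_1 = 39·1 + 0 = 39 → 1/39
APPEND 26: p_2 = 26·1 + 0 = 26, q_2 = 26·39 + 1 = 1015 → 26/1015
APPEND 10: p_3 = 10·26 + 1 = 261, q_3 = 10·1015 + 39 = 10189 → 261/10189
APPEND 7: p_4 = 7·261 + 26 = 1853, q_4 = 7·10189 + 1015 = 72338 → 1853/72338
APPEND 43: p_5 = 43·1853 + 261 = 79940, q_5 = 43·72338 + 10189 = 3120723 → 79940/3120723
APPEND 43: p_6 = 43·79940 + 1853 = 3439273, q_6 = 43·3120723 + 72338 = 134263427 → 3439273/134263427
APPEND 2: p_7 = 2·3439273 + 79940 = 6958486, q_7 = 2·134263427 + 3120723 = 271647577 → 6958486/271647577
APPEND 45: p_8 = 45·6958486 + 3439273 = 316571143, q_8 = 45·271647577 + 134263427 = 12358404392 → 316571143/12358404392
APPEND 28: p_9 = 28·316571143 + 6958486 = 8870950490, q_9 = 28·12358404392 + 271647577 = 346306970553 → 8870950490/346306970553
APPEND 30: p_10 = 30·8870950490 + 316571143 = 266445085843, q_10 = 30·346306970553 + 12358404392 = 10401567520982 → 266445085843/10401567520982

0/1
1/39
26/1015
1853/72338
6958486/271647577
316571143/12358404392
8870950490/346306970553
266445085843/10401567520982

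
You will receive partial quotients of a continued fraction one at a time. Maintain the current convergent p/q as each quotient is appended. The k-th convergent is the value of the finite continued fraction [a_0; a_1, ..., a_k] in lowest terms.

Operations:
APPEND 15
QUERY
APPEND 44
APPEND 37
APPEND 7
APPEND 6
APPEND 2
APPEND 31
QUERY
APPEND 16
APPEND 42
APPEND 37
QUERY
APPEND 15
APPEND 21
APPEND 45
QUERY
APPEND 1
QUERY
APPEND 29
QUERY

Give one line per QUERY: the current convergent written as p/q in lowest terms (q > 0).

APPEND 15: p_0 = 15·1 + 0 = 15, q_0 = 15·0 + 1 = 1 → 15/1
APPEND 44: p_1 = 44·15 + 1 = 661, q_1 = 44·1 + 0 = 44 → 661/44
APPEND 37: p_2 = 37·661 + 15 = 24472, q_2 = 37·44 + 1 = 1629 → 24472/1629
APPEND 7: p_3 = 7·24472 + 661 = 171965, q_3 = 7·1629 + 44 = 11447 → 171965/11447
APPEND 6: p_4 = 6·171965 + 24472 = 1056262, q_4 = 6·11447 + 1629 = 70311 → 1056262/70311
APPEND 2: p_5 = 2·1056262 + 171965 = 2284489, q_5 = 2·70311 + 11447 = 152069 → 2284489/152069
APPEND 31: p_6 = 31·2284489 + 1056262 = 71875421, q_6 = 31·152069 + 70311 = 4784450 → 71875421/4784450
APPEND 16: p_7 = 16·71875421 + 2284489 = 1152291225, q_7 = 16·4784450 + 152069 = 76703269 → 1152291225/76703269
APPEND 42: p_8 = 42·1152291225 + 71875421 = 48468106871, q_8 = 42·76703269 + 4784450 = 3226321748 → 48468106871/3226321748
APPEND 37: p_9 = 37·48468106871 + 1152291225 = 1794472245452, q_9 = 37·3226321748 + 76703269 = 119450607945 → 1794472245452/119450607945
APPEND 15: p_10 = 15·1794472245452 + 48468106871 = 26965551788651, q_10 = 15·119450607945 + 3226321748 = 1794985440923 → 26965551788651/1794985440923
APPEND 21: p_11 = 21·26965551788651 + 1794472245452 = 568071059807123, q_11 = 21·1794985440923 + 119450607945 = 37814144867328 → 568071059807123/37814144867328
APPEND 45: p_12 = 45·568071059807123 + 26965551788651 = 25590163243109186, q_12 = 45·37814144867328 + 1794985440923 = 1703431504470683 → 25590163243109186/1703431504470683
APPEND 1: p_13 = 1·25590163243109186 + 568071059807123 = 26158234302916309, q_13 = 1·1703431504470683 + 37814144867328 = 1741245649338011 → 26158234302916309/1741245649338011
APPEND 29: p_14 = 29·26158234302916309 + 25590163243109186 = 784178958027682147, q_14 = 29·1741245649338011 + 1703431504470683 = 52199555335273002 → 784178958027682147/52199555335273002

15/1
71875421/4784450
1794472245452/119450607945
25590163243109186/1703431504470683
26158234302916309/1741245649338011
784178958027682147/52199555335273002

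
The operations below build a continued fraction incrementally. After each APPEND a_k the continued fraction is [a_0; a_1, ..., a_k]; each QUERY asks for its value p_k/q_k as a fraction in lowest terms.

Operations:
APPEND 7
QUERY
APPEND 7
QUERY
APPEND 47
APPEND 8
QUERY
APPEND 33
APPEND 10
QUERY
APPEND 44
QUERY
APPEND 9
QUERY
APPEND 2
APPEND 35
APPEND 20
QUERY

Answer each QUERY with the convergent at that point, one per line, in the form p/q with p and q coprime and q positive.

APPEND 7: p_0 = 7·1 + 0 = 7, q_0 = 7·0 + 1 = 1 → 7/1
APPEND 7: p_1 = 7·7 + 1 = 50, q_1 = 7·1 + 0 = 7 → 50/7
APPEND 47: p_2 = 47·50 + 7 = 2357, q_2 = 47·7 + 1 = 330 → 2357/330
APPEND 8: p_3 = 8·2357 + 50 = 18906, q_3 = 8·330 + 7 = 2647 → 18906/2647
APPEND 33: p_4 = 33·18906 + 2357 = 626255, q_4 = 33·2647 + 330 = 87681 → 626255/87681
APPEND 10: p_5 = 10·626255 + 18906 = 6281456, q_5 = 10·87681 + 2647 = 879457 → 6281456/879457
APPEND 44: p_6 = 44·6281456 + 626255 = 277010319, q_6 = 44·879457 + 87681 = 38783789 → 277010319/38783789
APPEND 9: p_7 = 9·277010319 + 6281456 = 2499374327, q_7 = 9·38783789 + 879457 = 349933558 → 2499374327/349933558
APPEND 2: p_8 = 2·2499374327 + 277010319 = 5275758973, q_8 = 2·349933558 + 38783789 = 738650905 → 5275758973/738650905
APPEND 35: p_9 = 35·5275758973 + 2499374327 = 187150938382, q_9 = 35·738650905 + 349933558 = 26202715233 → 187150938382/26202715233
APPEND 20: p_10 = 20·187150938382 + 5275758973 = 3748294526613, q_10 = 20·26202715233 + 738650905 = 524792955565 → 3748294526613/524792955565

7/1
50/7
18906/2647
6281456/879457
277010319/38783789
2499374327/349933558
3748294526613/524792955565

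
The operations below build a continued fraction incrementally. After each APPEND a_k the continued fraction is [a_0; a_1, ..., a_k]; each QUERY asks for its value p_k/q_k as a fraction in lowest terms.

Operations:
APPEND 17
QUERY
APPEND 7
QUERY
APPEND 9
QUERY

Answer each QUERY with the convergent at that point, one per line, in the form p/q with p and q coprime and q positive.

APPEND 17: p_0 = 17·1 + 0 = 17, q_0 = 17·0 + 1 = 1 → 17/1
APPEND 7: p_1 = 7·17 + 1 = 120, q_1 = 7·1 + 0 = 7 → 120/7
APPEND 9: p_2 = 9·120 + 17 = 1097, q_2 = 9·7 + 1 = 64 → 1097/64

17/1
120/7
1097/64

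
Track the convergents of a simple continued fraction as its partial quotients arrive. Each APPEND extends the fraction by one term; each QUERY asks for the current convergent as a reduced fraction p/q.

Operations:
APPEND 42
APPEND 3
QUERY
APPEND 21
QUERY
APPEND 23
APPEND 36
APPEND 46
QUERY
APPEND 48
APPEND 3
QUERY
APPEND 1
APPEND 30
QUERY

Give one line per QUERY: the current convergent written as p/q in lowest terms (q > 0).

APPEND 42: p_0 = 42·1 + 0 = 42, q_0 = 42·0 + 1 = 1 → 42/1
APPEND 3: p_1 = 3·42 + 1 = 127, q_1 = 3·1 + 0 = 3 → 127/3
APPEND 21: p_2 = 21·127 + 42 = 2709, q_2 = 21·3 + 1 = 64 → 2709/64
APPEND 23: p_3 = 23·2709 + 127 = 62434, q_3 = 23·64 + 3 = 1475 → 62434/1475
APPEND 36: p_4 = 36·62434 + 2709 = 2250333, q_4 = 36·1475 + 64 = 53164 → 2250333/53164
APPEND 46: p_5 = 46·2250333 + 62434 = 103577752, q_5 = 46·53164 + 1475 = 2447019 → 103577752/2447019
APPEND 48: p_6 = 48·103577752 + 2250333 = 4973982429, q_6 = 48·2447019 + 53164 = 117510076 → 4973982429/117510076
APPEND 3: p_7 = 3·4973982429 + 103577752 = 15025525039, q_7 = 3·117510076 + 2447019 = 354977247 → 15025525039/354977247
APPEND 1: p_8 = 1·15025525039 + 4973982429 = 19999507468, q_8 = 1·354977247 + 117510076 = 472487323 → 19999507468/472487323
APPEND 30: p_9 = 30·19999507468 + 15025525039 = 615010749079, q_9 = 30·472487323 + 354977247 = 14529596937 → 615010749079/14529596937

127/3
2709/64
103577752/2447019
15025525039/354977247
615010749079/14529596937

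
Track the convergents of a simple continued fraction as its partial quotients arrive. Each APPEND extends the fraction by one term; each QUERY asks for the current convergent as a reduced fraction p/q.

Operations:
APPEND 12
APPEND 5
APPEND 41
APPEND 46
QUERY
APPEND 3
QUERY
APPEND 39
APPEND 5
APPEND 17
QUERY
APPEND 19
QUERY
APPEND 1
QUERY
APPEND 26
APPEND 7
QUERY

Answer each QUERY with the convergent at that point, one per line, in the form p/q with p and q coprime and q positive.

115659/9481
349490/28649
1188077464/97391145
22642550151/1856094364
23830627615/1953485509
4519502704602/370480508695

APPEND 12: p_0 = 12·1 + 0 = 12, q_0 = 12·0 + 1 = 1 → 12/1
APPEND 5: p_1 = 5·12 + 1 = 61, q_1 = 5·1 + 0 = 5 → 61/5
APPEND 41: p_2 = 41·61 + 12 = 2513, q_2 = 41·5 + 1 = 206 → 2513/206
APPEND 46: p_3 = 46·2513 + 61 = 115659, q_3 = 46·206 + 5 = 9481 → 115659/9481
APPEND 3: p_4 = 3·115659 + 2513 = 349490, q_4 = 3·9481 + 206 = 28649 → 349490/28649
APPEND 39: p_5 = 39·349490 + 115659 = 13745769, q_5 = 39·28649 + 9481 = 1126792 → 13745769/1126792
APPEND 5: p_6 = 5·13745769 + 349490 = 69078335, q_6 = 5·1126792 + 28649 = 5662609 → 69078335/5662609
APPEND 17: p_7 = 17·69078335 + 13745769 = 1188077464, q_7 = 17·5662609 + 1126792 = 97391145 → 1188077464/97391145
APPEND 19: p_8 = 19·1188077464 + 69078335 = 22642550151, q_8 = 19·97391145 + 5662609 = 1856094364 → 22642550151/1856094364
APPEND 1: p_9 = 1·22642550151 + 1188077464 = 23830627615, q_9 = 1·1856094364 + 97391145 = 1953485509 → 23830627615/1953485509
APPEND 26: p_10 = 26·23830627615 + 22642550151 = 642238868141, q_10 = 26·1953485509 + 1856094364 = 52646717598 → 642238868141/52646717598
APPEND 7: p_11 = 7·642238868141 + 23830627615 = 4519502704602, q_11 = 7·52646717598 + 1953485509 = 370480508695 → 4519502704602/370480508695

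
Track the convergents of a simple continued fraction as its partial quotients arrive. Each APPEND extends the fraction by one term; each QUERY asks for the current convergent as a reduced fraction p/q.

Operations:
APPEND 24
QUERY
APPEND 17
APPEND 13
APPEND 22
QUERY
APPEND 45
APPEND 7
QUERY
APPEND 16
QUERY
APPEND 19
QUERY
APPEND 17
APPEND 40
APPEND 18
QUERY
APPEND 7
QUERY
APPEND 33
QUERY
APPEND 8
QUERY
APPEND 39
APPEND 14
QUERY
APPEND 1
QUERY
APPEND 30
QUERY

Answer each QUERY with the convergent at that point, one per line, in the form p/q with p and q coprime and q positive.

APPEND 24: p_0 = 24·1 + 0 = 24, q_0 = 24·0 + 1 = 1 → 24/1
APPEND 17: p_1 = 17·24 + 1 = 409, q_1 = 17·1 + 0 = 17 → 409/17
APPEND 13: p_2 = 13·409 + 24 = 5341, q_2 = 13·17 + 1 = 222 → 5341/222
APPEND 22: p_3 = 22·5341 + 409 = 117911, q_3 = 22·222 + 17 = 4901 → 117911/4901
APPEND 45: p_4 = 45·117911 + 5341 = 5311336, q_4 = 45·4901 + 222 = 220767 → 5311336/220767
APPEND 7: p_5 = 7·5311336 + 117911 = 37297263, q_5 = 7·220767 + 4901 = 1550270 → 37297263/1550270
APPEND 16: p_6 = 16·37297263 + 5311336 = 602067544, q_6 = 16·1550270 + 220767 = 25025087 → 602067544/25025087
APPEND 19: p_7 = 19·602067544 + 37297263 = 11476580599, q_7 = 19·25025087 + 1550270 = 477026923 → 11476580599/477026923
APPEND 17: p_8 = 17·11476580599 + 602067544 = 195703937727, q_8 = 17·477026923 + 25025087 = 8134482778 → 195703937727/8134482778
APPEND 40: p_9 = 40·195703937727 + 11476580599 = 7839634089679, q_9 = 40·8134482778 + 477026923 = 325856338043 → 7839634089679/325856338043
APPEND 18: p_10 = 18·7839634089679 + 195703937727 = 141309117551949, q_10 = 18·325856338043 + 8134482778 = 5873548567552 → 141309117551949/5873548567552
APPEND 7: p_11 = 7·141309117551949 + 7839634089679 = 997003456953322, q_11 = 7·5873548567552 + 325856338043 = 41440696310907 → 997003456953322/41440696310907
APPEND 33: p_12 = 33·997003456953322 + 141309117551949 = 33042423197011575, q_12 = 33·41440696310907 + 5873548567552 = 1373416526827483 → 33042423197011575/1373416526827483
APPEND 8: p_13 = 8·33042423197011575 + 997003456953322 = 265336389033045922, q_13 = 8·1373416526827483 + 41440696310907 = 11028772910930771 → 265336389033045922/11028772910930771
APPEND 39: p_14 = 39·265336389033045922 + 33042423197011575 = 10381161595485802533, q_14 = 39·11028772910930771 + 1373416526827483 = 431495560053127552 → 10381161595485802533/431495560053127552
APPEND 14: p_15 = 14·10381161595485802533 + 265336389033045922 = 145601598725834281384, q_15 = 14·431495560053127552 + 11028772910930771 = 6051966613654716499 → 145601598725834281384/6051966613654716499
APPEND 1: p_16 = 1·145601598725834281384 + 10381161595485802533 = 155982760321320083917, q_16 = 1·6051966613654716499 + 431495560053127552 = 6483462173707844051 → 155982760321320083917/6483462173707844051
APPEND 30: p_17 = 30·155982760321320083917 + 145601598725834281384 = 4825084408365436798894, q_17 = 30·6483462173707844051 + 6051966613654716499 = 200555831824890038029 → 4825084408365436798894/200555831824890038029

24/1
117911/4901
37297263/1550270
602067544/25025087
11476580599/477026923
141309117551949/5873548567552
997003456953322/41440696310907
33042423197011575/1373416526827483
265336389033045922/11028772910930771
145601598725834281384/6051966613654716499
155982760321320083917/6483462173707844051
4825084408365436798894/200555831824890038029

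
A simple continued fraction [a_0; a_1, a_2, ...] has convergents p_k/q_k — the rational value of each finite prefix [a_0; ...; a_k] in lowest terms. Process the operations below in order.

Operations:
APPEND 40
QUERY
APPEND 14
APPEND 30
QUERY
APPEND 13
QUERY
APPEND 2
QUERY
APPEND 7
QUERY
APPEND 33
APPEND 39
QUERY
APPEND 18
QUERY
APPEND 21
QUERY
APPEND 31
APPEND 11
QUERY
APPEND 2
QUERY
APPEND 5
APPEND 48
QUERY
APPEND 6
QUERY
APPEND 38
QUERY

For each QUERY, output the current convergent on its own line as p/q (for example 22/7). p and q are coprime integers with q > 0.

40/1
16870/421
219871/5487
456612/11395
3416155/85252
4417815508/110248981
79633868871/1987306369
1676729061799/41843682730
574317311692839/14332399863719
1200692858170318/29963941198437
316934209780302910/7909265022281829
1908183040284361889/47619742239546878
72827889740586054692/1817459470125063193

APPEND 40: p_0 = 40·1 + 0 = 40, q_0 = 40·0 + 1 = 1 → 40/1
APPEND 14: p_1 = 14·40 + 1 = 561, q_1 = 14·1 + 0 = 14 → 561/14
APPEND 30: p_2 = 30·561 + 40 = 16870, q_2 = 30·14 + 1 = 421 → 16870/421
APPEND 13: p_3 = 13·16870 + 561 = 219871, q_3 = 13·421 + 14 = 5487 → 219871/5487
APPEND 2: p_4 = 2·219871 + 16870 = 456612, q_4 = 2·5487 + 421 = 11395 → 456612/11395
APPEND 7: p_5 = 7·456612 + 219871 = 3416155, q_5 = 7·11395 + 5487 = 85252 → 3416155/85252
APPEND 33: p_6 = 33·3416155 + 456612 = 113189727, q_6 = 33·85252 + 11395 = 2824711 → 113189727/2824711
APPEND 39: p_7 = 39·113189727 + 3416155 = 4417815508, q_7 = 39·2824711 + 85252 = 110248981 → 4417815508/110248981
APPEND 18: p_8 = 18·4417815508 + 113189727 = 79633868871, q_8 = 18·110248981 + 2824711 = 1987306369 → 79633868871/1987306369
APPEND 21: p_9 = 21·79633868871 + 4417815508 = 1676729061799, q_9 = 21·1987306369 + 110248981 = 41843682730 → 1676729061799/41843682730
APPEND 31: p_10 = 31·1676729061799 + 79633868871 = 52058234784640, q_10 = 31·41843682730 + 1987306369 = 1299141470999 → 52058234784640/1299141470999
APPEND 11: p_11 = 11·52058234784640 + 1676729061799 = 574317311692839, q_11 = 11·1299141470999 + 41843682730 = 14332399863719 → 574317311692839/14332399863719
APPEND 2: p_12 = 2·574317311692839 + 52058234784640 = 1200692858170318, q_12 = 2·14332399863719 + 1299141470999 = 29963941198437 → 1200692858170318/29963941198437
APPEND 5: p_13 = 5·1200692858170318 + 574317311692839 = 6577781602544429, q_13 = 5·29963941198437 + 14332399863719 = 164152105855904 → 6577781602544429/164152105855904
APPEND 48: p_14 = 48·6577781602544429 + 1200692858170318 = 316934209780302910, q_14 = 48·164152105855904 + 29963941198437 = 7909265022281829 → 316934209780302910/7909265022281829
APPEND 6: p_15 = 6·316934209780302910 + 6577781602544429 = 1908183040284361889, q_15 = 6·7909265022281829 + 164152105855904 = 47619742239546878 → 1908183040284361889/47619742239546878
APPEND 38: p_16 = 38·1908183040284361889 + 316934209780302910 = 72827889740586054692, q_16 = 38·47619742239546878 + 7909265022281829 = 1817459470125063193 → 72827889740586054692/1817459470125063193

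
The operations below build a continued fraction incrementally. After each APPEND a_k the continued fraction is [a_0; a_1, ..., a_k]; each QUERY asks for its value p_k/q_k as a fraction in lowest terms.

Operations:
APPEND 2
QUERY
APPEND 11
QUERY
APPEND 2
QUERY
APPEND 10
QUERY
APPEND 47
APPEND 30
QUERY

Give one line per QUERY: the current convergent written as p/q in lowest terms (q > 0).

2/1
23/11
48/23
503/241
711173/340741

APPEND 2: p_0 = 2·1 + 0 = 2, q_0 = 2·0 + 1 = 1 → 2/1
APPEND 11: p_1 = 11·2 + 1 = 23, q_1 = 11·1 + 0 = 11 → 23/11
APPEND 2: p_2 = 2·23 + 2 = 48, q_2 = 2·11 + 1 = 23 → 48/23
APPEND 10: p_3 = 10·48 + 23 = 503, q_3 = 10·23 + 11 = 241 → 503/241
APPEND 47: p_4 = 47·503 + 48 = 23689, q_4 = 47·241 + 23 = 11350 → 23689/11350
APPEND 30: p_5 = 30·23689 + 503 = 711173, q_5 = 30·11350 + 241 = 340741 → 711173/340741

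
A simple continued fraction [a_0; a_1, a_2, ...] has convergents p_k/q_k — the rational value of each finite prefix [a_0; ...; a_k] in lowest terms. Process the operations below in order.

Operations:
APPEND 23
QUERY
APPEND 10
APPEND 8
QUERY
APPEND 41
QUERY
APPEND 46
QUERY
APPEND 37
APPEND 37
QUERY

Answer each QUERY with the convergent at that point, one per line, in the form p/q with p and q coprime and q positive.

APPEND 23: p_0 = 23·1 + 0 = 23, q_0 = 23·0 + 1 = 1 → 23/1
APPEND 10: p_1 = 10·23 + 1 = 231, q_1 = 10·1 + 0 = 10 → 231/10
APPEND 8: p_2 = 8·231 + 23 = 1871, q_2 = 8·10 + 1 = 81 → 1871/81
APPEND 41: p_3 = 41·1871 + 231 = 76942, q_3 = 41·81 + 10 = 3331 → 76942/3331
APPEND 46: p_4 = 46·76942 + 1871 = 3541203, q_4 = 46·3331 + 81 = 153307 → 3541203/153307
APPEND 37: p_5 = 37·3541203 + 76942 = 131101453, q_5 = 37·153307 + 3331 = 5675690 → 131101453/5675690
APPEND 37: p_6 = 37·131101453 + 3541203 = 4854294964, q_6 = 37·5675690 + 153307 = 210153837 → 4854294964/210153837

23/1
1871/81
76942/3331
3541203/153307
4854294964/210153837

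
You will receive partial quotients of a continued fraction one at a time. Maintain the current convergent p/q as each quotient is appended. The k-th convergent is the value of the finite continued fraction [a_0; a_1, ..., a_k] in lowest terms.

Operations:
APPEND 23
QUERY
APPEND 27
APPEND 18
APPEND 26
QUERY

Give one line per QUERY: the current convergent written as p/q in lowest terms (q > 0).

APPEND 23: p_0 = 23·1 + 0 = 23, q_0 = 23·0 + 1 = 1 → 23/1
APPEND 27: p_1 = 27·23 + 1 = 622, q_1 = 27·1 + 0 = 27 → 622/27
APPEND 18: p_2 = 18·622 + 23 = 11219, q_2 = 18·27 + 1 = 487 → 11219/487
APPEND 26: p_3 = 26·11219 + 622 = 292316, q_3 = 26·487 + 27 = 12689 → 292316/12689

23/1
292316/12689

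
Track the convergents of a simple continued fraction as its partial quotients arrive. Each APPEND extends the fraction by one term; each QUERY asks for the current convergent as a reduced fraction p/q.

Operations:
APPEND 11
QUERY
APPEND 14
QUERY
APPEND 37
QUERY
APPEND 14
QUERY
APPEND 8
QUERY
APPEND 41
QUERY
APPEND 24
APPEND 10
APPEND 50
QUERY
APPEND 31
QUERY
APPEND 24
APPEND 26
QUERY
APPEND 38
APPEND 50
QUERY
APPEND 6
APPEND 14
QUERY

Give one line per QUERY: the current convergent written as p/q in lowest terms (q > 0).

11/1
155/14
5746/519
80599/7280
650538/58759
26752657/2416399
323337500156/29205039785
10029916400553/905939173084
6277104525349681/566971314211910
11944827769245414981/1078901055576530960
1018653154571981891669/92008523267598580934

APPEND 11: p_0 = 11·1 + 0 = 11, q_0 = 11·0 + 1 = 1 → 11/1
APPEND 14: p_1 = 14·11 + 1 = 155, q_1 = 14·1 + 0 = 14 → 155/14
APPEND 37: p_2 = 37·155 + 11 = 5746, q_2 = 37·14 + 1 = 519 → 5746/519
APPEND 14: p_3 = 14·5746 + 155 = 80599, q_3 = 14·519 + 14 = 7280 → 80599/7280
APPEND 8: p_4 = 8·80599 + 5746 = 650538, q_4 = 8·7280 + 519 = 58759 → 650538/58759
APPEND 41: p_5 = 41·650538 + 80599 = 26752657, q_5 = 41·58759 + 7280 = 2416399 → 26752657/2416399
APPEND 24: p_6 = 24·26752657 + 650538 = 642714306, q_6 = 24·2416399 + 58759 = 58052335 → 642714306/58052335
APPEND 10: p_7 = 10·642714306 + 26752657 = 6453895717, q_7 = 10·58052335 + 2416399 = 582939749 → 6453895717/582939749
APPEND 50: p_8 = 50·6453895717 + 642714306 = 323337500156, q_8 = 50·582939749 + 58052335 = 29205039785 → 323337500156/29205039785
APPEND 31: p_9 = 31·323337500156 + 6453895717 = 10029916400553, q_9 = 31·29205039785 + 582939749 = 905939173084 → 10029916400553/905939173084
APPEND 24: p_10 = 24·10029916400553 + 323337500156 = 241041331113428, q_10 = 24·905939173084 + 29205039785 = 21771745193801 → 241041331113428/21771745193801
APPEND 26: p_11 = 26·241041331113428 + 10029916400553 = 6277104525349681, q_11 = 26·21771745193801 + 905939173084 = 566971314211910 → 6277104525349681/566971314211910
APPEND 38: p_12 = 38·6277104525349681 + 241041331113428 = 238771013294401306, q_12 = 38·566971314211910 + 21771745193801 = 21566681685246381 → 238771013294401306/21566681685246381
APPEND 50: p_13 = 50·238771013294401306 + 6277104525349681 = 11944827769245414981, q_13 = 50·21566681685246381 + 566971314211910 = 1078901055576530960 → 11944827769245414981/1078901055576530960
APPEND 6: p_14 = 6·11944827769245414981 + 238771013294401306 = 71907737628766891192, q_14 = 6·1078901055576530960 + 21566681685246381 = 6494973015144432141 → 71907737628766891192/6494973015144432141
APPEND 14: p_15 = 14·71907737628766891192 + 11944827769245414981 = 1018653154571981891669, q_15 = 14·6494973015144432141 + 1078901055576530960 = 92008523267598580934 → 1018653154571981891669/92008523267598580934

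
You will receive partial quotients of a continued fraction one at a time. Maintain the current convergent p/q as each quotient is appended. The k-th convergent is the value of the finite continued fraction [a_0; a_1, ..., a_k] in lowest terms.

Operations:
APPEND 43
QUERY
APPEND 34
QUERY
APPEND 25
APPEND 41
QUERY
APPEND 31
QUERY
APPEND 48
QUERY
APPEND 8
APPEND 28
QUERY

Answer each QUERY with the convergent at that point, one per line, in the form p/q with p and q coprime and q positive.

APPEND 43: p_0 = 43·1 + 0 = 43, q_0 = 43·0 + 1 = 1 → 43/1
APPEND 34: p_1 = 34·43 + 1 = 1463, q_1 = 34·1 + 0 = 34 → 1463/34
APPEND 25: p_2 = 25·1463 + 43 = 36618, q_2 = 25·34 + 1 = 851 → 36618/851
APPEND 41: p_3 = 41·36618 + 1463 = 1502801, q_3 = 41·851 + 34 = 34925 → 1502801/34925
APPEND 31: p_4 = 31·1502801 + 36618 = 46623449, q_4 = 31·34925 + 851 = 1083526 → 46623449/1083526
APPEND 48: p_5 = 48·46623449 + 1502801 = 2239428353, q_5 = 48·1083526 + 34925 = 52044173 → 2239428353/52044173
APPEND 8: p_6 = 8·2239428353 + 46623449 = 17962050273, q_6 = 8·52044173 + 1083526 = 417436910 → 17962050273/417436910
APPEND 28: p_7 = 28·17962050273 + 2239428353 = 505176835997, q_7 = 28·417436910 + 52044173 = 11740277653 → 505176835997/11740277653

43/1
1463/34
1502801/34925
46623449/1083526
2239428353/52044173
505176835997/11740277653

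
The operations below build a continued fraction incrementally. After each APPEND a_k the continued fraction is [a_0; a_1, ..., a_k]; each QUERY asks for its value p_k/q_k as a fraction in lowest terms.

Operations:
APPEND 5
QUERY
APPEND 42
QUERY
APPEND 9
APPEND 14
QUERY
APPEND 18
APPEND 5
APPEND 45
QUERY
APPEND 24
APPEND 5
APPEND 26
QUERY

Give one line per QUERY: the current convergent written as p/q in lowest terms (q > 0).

5/1
211/42
26867/5348
110934275/22081978
351983180377/70063872013

APPEND 5: p_0 = 5·1 + 0 = 5, q_0 = 5·0 + 1 = 1 → 5/1
APPEND 42: p_1 = 42·5 + 1 = 211, q_1 = 42·1 + 0 = 42 → 211/42
APPEND 9: p_2 = 9·211 + 5 = 1904, q_2 = 9·42 + 1 = 379 → 1904/379
APPEND 14: p_3 = 14·1904 + 211 = 26867, q_3 = 14·379 + 42 = 5348 → 26867/5348
APPEND 18: p_4 = 18·26867 + 1904 = 485510, q_4 = 18·5348 + 379 = 96643 → 485510/96643
APPEND 5: p_5 = 5·485510 + 26867 = 2454417, q_5 = 5·96643 + 5348 = 488563 → 2454417/488563
APPEND 45: p_6 = 45·2454417 + 485510 = 110934275, q_6 = 45·488563 + 96643 = 22081978 → 110934275/22081978
APPEND 24: p_7 = 24·110934275 + 2454417 = 2664877017, q_7 = 24·22081978 + 488563 = 530456035 → 2664877017/530456035
APPEND 5: p_8 = 5·2664877017 + 110934275 = 13435319360, q_8 = 5·530456035 + 22081978 = 2674362153 → 13435319360/2674362153
APPEND 26: p_9 = 26·13435319360 + 2664877017 = 351983180377, q_9 = 26·2674362153 + 530456035 = 70063872013 → 351983180377/70063872013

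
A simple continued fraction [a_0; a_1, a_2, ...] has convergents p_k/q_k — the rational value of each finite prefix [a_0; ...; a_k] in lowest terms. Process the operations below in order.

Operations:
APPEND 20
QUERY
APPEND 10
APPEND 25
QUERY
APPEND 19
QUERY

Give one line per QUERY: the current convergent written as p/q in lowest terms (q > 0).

20/1
5045/251
96056/4779

APPEND 20: p_0 = 20·1 + 0 = 20, q_0 = 20·0 + 1 = 1 → 20/1
APPEND 10: p_1 = 10·20 + 1 = 201, q_1 = 10·1 + 0 = 10 → 201/10
APPEND 25: p_2 = 25·201 + 20 = 5045, q_2 = 25·10 + 1 = 251 → 5045/251
APPEND 19: p_3 = 19·5045 + 201 = 96056, q_3 = 19·251 + 10 = 4779 → 96056/4779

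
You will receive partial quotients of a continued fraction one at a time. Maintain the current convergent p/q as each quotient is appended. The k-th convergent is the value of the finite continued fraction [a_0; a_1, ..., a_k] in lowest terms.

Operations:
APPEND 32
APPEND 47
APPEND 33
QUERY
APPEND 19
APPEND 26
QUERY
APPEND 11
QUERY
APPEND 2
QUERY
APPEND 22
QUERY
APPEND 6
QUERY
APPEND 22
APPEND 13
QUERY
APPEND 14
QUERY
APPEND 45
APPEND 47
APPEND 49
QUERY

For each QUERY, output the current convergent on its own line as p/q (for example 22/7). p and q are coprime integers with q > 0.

APPEND 32: p_0 = 32·1 + 0 = 32, q_0 = 32·0 + 1 = 1 → 32/1
APPEND 47: p_1 = 47·32 + 1 = 1505, q_1 = 47·1 + 0 = 47 → 1505/47
APPEND 33: p_2 = 33·1505 + 32 = 49697, q_2 = 33·47 + 1 = 1552 → 49697/1552
APPEND 19: p_3 = 19·49697 + 1505 = 945748, q_3 = 19·1552 + 47 = 29535 → 945748/29535
APPEND 26: p_4 = 26·945748 + 49697 = 24639145, q_4 = 26·29535 + 1552 = 769462 → 24639145/769462
APPEND 11: p_5 = 11·24639145 + 945748 = 271976343, q_5 = 11·769462 + 29535 = 8493617 → 271976343/8493617
APPEND 2: p_6 = 2·271976343 + 24639145 = 568591831, q_6 = 2·8493617 + 769462 = 17756696 → 568591831/17756696
APPEND 22: p_7 = 22·568591831 + 271976343 = 12780996625, q_7 = 22·17756696 + 8493617 = 399140929 → 12780996625/399140929
APPEND 6: p_8 = 6·12780996625 + 568591831 = 77254571581, q_8 = 6·399140929 + 17756696 = 2412602270 → 77254571581/2412602270
APPEND 22: p_9 = 22·77254571581 + 12780996625 = 1712381571407, q_9 = 22·2412602270 + 399140929 = 53476390869 → 1712381571407/53476390869
APPEND 13: p_10 = 13·1712381571407 + 77254571581 = 22338214999872, q_10 = 13·53476390869 + 2412602270 = 697605683567 → 22338214999872/697605683567
APPEND 14: p_11 = 14·22338214999872 + 1712381571407 = 314447391569615, q_11 = 14·697605683567 + 53476390869 = 9819955960807 → 314447391569615/9819955960807
APPEND 45: p_12 = 45·314447391569615 + 22338214999872 = 14172470835632547, q_12 = 45·9819955960807 + 697605683567 = 442595623919882 → 14172470835632547/442595623919882
APPEND 47: p_13 = 47·14172470835632547 + 314447391569615 = 666420576666299324, q_13 = 47·442595623919882 + 9819955960807 = 20811814280195261 → 666420576666299324/20811814280195261
APPEND 49: p_14 = 49·666420576666299324 + 14172470835632547 = 32668780727484299423, q_14 = 49·20811814280195261 + 442595623919882 = 1020221495353487671 → 32668780727484299423/1020221495353487671

49697/1552
24639145/769462
271976343/8493617
568591831/17756696
12780996625/399140929
77254571581/2412602270
22338214999872/697605683567
314447391569615/9819955960807
32668780727484299423/1020221495353487671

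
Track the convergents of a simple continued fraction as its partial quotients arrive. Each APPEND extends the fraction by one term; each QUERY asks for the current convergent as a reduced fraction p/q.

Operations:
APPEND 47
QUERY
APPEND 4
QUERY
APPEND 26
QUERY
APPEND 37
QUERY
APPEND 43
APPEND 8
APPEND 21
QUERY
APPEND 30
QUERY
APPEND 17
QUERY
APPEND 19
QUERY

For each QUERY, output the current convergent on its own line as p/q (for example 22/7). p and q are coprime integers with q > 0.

APPEND 47: p_0 = 47·1 + 0 = 47, q_0 = 47·0 + 1 = 1 → 47/1
APPEND 4: p_1 = 4·47 + 1 = 189, q_1 = 4·1 + 0 = 4 → 189/4
APPEND 26: p_2 = 26·189 + 47 = 4961, q_2 = 26·4 + 1 = 105 → 4961/105
APPEND 37: p_3 = 37·4961 + 189 = 183746, q_3 = 37·105 + 4 = 3889 → 183746/3889
APPEND 43: p_4 = 43·183746 + 4961 = 7906039, q_4 = 43·3889 + 105 = 167332 → 7906039/167332
APPEND 8: p_5 = 8·7906039 + 183746 = 63432058, q_5 = 8·167332 + 3889 = 1342545 → 63432058/1342545
APPEND 21: p_6 = 21·63432058 + 7906039 = 1339979257, q_6 = 21·1342545 + 167332 = 28360777 → 1339979257/28360777
APPEND 30: p_7 = 30·1339979257 + 63432058 = 40262809768, q_7 = 30·28360777 + 1342545 = 852165855 → 40262809768/852165855
APPEND 17: p_8 = 17·40262809768 + 1339979257 = 685807745313, q_8 = 17·852165855 + 28360777 = 14515180312 → 685807745313/14515180312
APPEND 19: p_9 = 19·685807745313 + 40262809768 = 13070609970715, q_9 = 19·14515180312 + 852165855 = 276640591783 → 13070609970715/276640591783

47/1
189/4
4961/105
183746/3889
1339979257/28360777
40262809768/852165855
685807745313/14515180312
13070609970715/276640591783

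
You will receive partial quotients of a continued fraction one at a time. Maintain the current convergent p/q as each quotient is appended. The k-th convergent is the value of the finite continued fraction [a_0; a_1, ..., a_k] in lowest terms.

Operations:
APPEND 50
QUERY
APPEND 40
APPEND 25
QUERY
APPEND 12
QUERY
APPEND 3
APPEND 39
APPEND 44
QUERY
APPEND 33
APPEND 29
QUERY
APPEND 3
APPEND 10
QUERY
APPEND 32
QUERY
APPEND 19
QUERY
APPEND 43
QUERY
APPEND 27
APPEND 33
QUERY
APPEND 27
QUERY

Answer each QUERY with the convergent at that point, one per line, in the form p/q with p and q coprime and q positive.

APPEND 50: p_0 = 50·1 + 0 = 50, q_0 = 50·0 + 1 = 1 → 50/1
APPEND 40: p_1 = 40·50 + 1 = 2001, q_1 = 40·1 + 0 = 40 → 2001/40
APPEND 25: p_2 = 25·2001 + 50 = 50075, q_2 = 25·40 + 1 = 1001 → 50075/1001
APPEND 12: p_3 = 12·50075 + 2001 = 602901, q_3 = 12·1001 + 40 = 12052 → 602901/12052
APPEND 3: p_4 = 3·602901 + 50075 = 1858778, q_4 = 3·12052 + 1001 = 37157 → 1858778/37157
APPEND 39: p_5 = 39·1858778 + 602901 = 73095243, q_5 = 39·37157 + 12052 = 1461175 → 73095243/1461175
APPEND 44: p_6 = 44·73095243 + 1858778 = 3218049470, q_6 = 44·1461175 + 37157 = 64328857 → 3218049470/64328857
APPEND 33: p_7 = 33·3218049470 + 73095243 = 106268727753, q_7 = 33·64328857 + 1461175 = 2124313456 → 106268727753/2124313456
APPEND 29: p_8 = 29·106268727753 + 3218049470 = 3085011154307, q_8 = 29·2124313456 + 64328857 = 61669419081 → 3085011154307/61669419081
APPEND 3: p_9 = 3·3085011154307 + 106268727753 = 9361302190674, q_9 = 3·61669419081 + 2124313456 = 187132570699 → 9361302190674/187132570699
APPEND 10: p_10 = 10·9361302190674 + 3085011154307 = 96698033061047, q_10 = 10·187132570699 + 61669419081 = 1932995126071 → 96698033061047/1932995126071
APPEND 32: p_11 = 32·96698033061047 + 9361302190674 = 3103698360144178, q_11 = 32·1932995126071 + 187132570699 = 62042976604971 → 3103698360144178/62042976604971
APPEND 19: p_12 = 19·3103698360144178 + 96698033061047 = 59066966875800429, q_12 = 19·62042976604971 + 1932995126071 = 1180749550620520 → 59066966875800429/1180749550620520
APPEND 43: p_13 = 43·59066966875800429 + 3103698360144178 = 2542983274019562625, q_13 = 43·1180749550620520 + 62042976604971 = 50834273653287331 → 2542983274019562625/50834273653287331
APPEND 27: p_14 = 27·2542983274019562625 + 59066966875800429 = 68719615365403991304, q_14 = 27·50834273653287331 + 1180749550620520 = 1373706138189378457 → 68719615365403991304/1373706138189378457
APPEND 33: p_15 = 33·68719615365403991304 + 2542983274019562625 = 2270290290332351275657, q_15 = 33·1373706138189378457 + 50834273653287331 = 45383136833902776412 → 2270290290332351275657/45383136833902776412
APPEND 27: p_16 = 27·2270290290332351275657 + 68719615365403991304 = 61366557454338888434043, q_16 = 27·45383136833902776412 + 1373706138189378457 = 1226718400653564341581 → 61366557454338888434043/1226718400653564341581

50/1
50075/1001
602901/12052
3218049470/64328857
3085011154307/61669419081
96698033061047/1932995126071
3103698360144178/62042976604971
59066966875800429/1180749550620520
2542983274019562625/50834273653287331
2270290290332351275657/45383136833902776412
61366557454338888434043/1226718400653564341581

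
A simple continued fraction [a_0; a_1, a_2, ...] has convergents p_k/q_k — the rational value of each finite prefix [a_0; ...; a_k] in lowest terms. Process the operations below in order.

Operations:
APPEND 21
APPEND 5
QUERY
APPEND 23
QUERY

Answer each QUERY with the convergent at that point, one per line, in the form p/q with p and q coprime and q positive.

106/5
2459/116

APPEND 21: p_0 = 21·1 + 0 = 21, q_0 = 21·0 + 1 = 1 → 21/1
APPEND 5: p_1 = 5·21 + 1 = 106, q_1 = 5·1 + 0 = 5 → 106/5
APPEND 23: p_2 = 23·106 + 21 = 2459, q_2 = 23·5 + 1 = 116 → 2459/116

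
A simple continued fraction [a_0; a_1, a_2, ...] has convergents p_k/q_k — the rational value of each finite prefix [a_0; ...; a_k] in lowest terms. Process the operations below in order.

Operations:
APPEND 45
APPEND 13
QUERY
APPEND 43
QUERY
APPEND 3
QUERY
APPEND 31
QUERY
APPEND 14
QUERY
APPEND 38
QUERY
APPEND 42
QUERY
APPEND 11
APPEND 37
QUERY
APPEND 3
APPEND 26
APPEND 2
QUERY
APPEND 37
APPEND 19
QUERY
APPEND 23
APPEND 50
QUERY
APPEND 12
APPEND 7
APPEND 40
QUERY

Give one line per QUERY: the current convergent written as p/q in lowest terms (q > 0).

APPEND 45: p_0 = 45·1 + 0 = 45, q_0 = 45·0 + 1 = 1 → 45/1
APPEND 13: p_1 = 13·45 + 1 = 586, q_1 = 13·1 + 0 = 13 → 586/13
APPEND 43: p_2 = 43·586 + 45 = 25243, q_2 = 43·13 + 1 = 560 → 25243/560
APPEND 3: p_3 = 3·25243 + 586 = 76315, q_3 = 3·560 + 13 = 1693 → 76315/1693
APPEND 31: p_4 = 31·76315 + 25243 = 2391008, q_4 = 31·1693 + 560 = 53043 → 2391008/53043
APPEND 14: p_5 = 14·2391008 + 76315 = 33550427, q_5 = 14·53043 + 1693 = 744295 → 33550427/744295
APPEND 38: p_6 = 38·33550427 + 2391008 = 1277307234, q_6 = 38·744295 + 53043 = 28336253 → 1277307234/28336253
APPEND 42: p_7 = 42·1277307234 + 33550427 = 53680454255, q_7 = 42·28336253 + 744295 = 1190866921 → 53680454255/1190866921
APPEND 11: p_8 = 11·53680454255 + 1277307234 = 591762304039, q_8 = 11·1190866921 + 28336253 = 13127872384 → 591762304039/13127872384
APPEND 37: p_9 = 37·591762304039 + 53680454255 = 21948885703698, q_9 = 37·13127872384 + 1190866921 = 486922145129 → 21948885703698/486922145129
APPEND 3: p_10 = 3·21948885703698 + 591762304039 = 66438419415133, q_10 = 3·486922145129 + 13127872384 = 1473894307771 → 66438419415133/1473894307771
APPEND 26: p_11 = 26·66438419415133 + 21948885703698 = 1749347790497156, q_11 = 26·1473894307771 + 486922145129 = 38808174147175 → 1749347790497156/38808174147175
APPEND 2: p_12 = 2·1749347790497156 + 66438419415133 = 3565134000409445, q_12 = 2·38808174147175 + 1473894307771 = 79090242602121 → 3565134000409445/79090242602121
APPEND 37: p_13 = 37·3565134000409445 + 1749347790497156 = 133659305805646621, q_13 = 37·79090242602121 + 38808174147175 = 2965147150425652 → 133659305805646621/2965147150425652
APPEND 19: p_14 = 19·133659305805646621 + 3565134000409445 = 2543091944307695244, q_14 = 19·2965147150425652 + 79090242602121 = 56416886100689509 → 2543091944307695244/56416886100689509
APPEND 23: p_15 = 23·2543091944307695244 + 133659305805646621 = 58624774024882637233, q_15 = 23·56416886100689509 + 2965147150425652 = 1300553527466284359 → 58624774024882637233/1300553527466284359
APPEND 50: p_16 = 50·58624774024882637233 + 2543091944307695244 = 2933781793188439556894, q_16 = 50·1300553527466284359 + 56416886100689509 = 65084093259414907459 → 2933781793188439556894/65084093259414907459
APPEND 12: p_17 = 12·2933781793188439556894 + 58624774024882637233 = 35264006292286157319961, q_17 = 12·65084093259414907459 + 1300553527466284359 = 782309672640445173867 → 35264006292286157319961/782309672640445173867
APPEND 7: p_18 = 7·35264006292286157319961 + 2933781793188439556894 = 249781825839191540796621, q_18 = 7·782309672640445173867 + 65084093259414907459 = 5541251801742531124528 → 249781825839191540796621/5541251801742531124528
APPEND 40: p_19 = 40·249781825839191540796621 + 35264006292286157319961 = 10026537039859947789184801, q_19 = 40·5541251801742531124528 + 782309672640445173867 = 222432381742341690154987 → 10026537039859947789184801/222432381742341690154987

586/13
25243/560
76315/1693
2391008/53043
33550427/744295
1277307234/28336253
53680454255/1190866921
21948885703698/486922145129
3565134000409445/79090242602121
2543091944307695244/56416886100689509
2933781793188439556894/65084093259414907459
10026537039859947789184801/222432381742341690154987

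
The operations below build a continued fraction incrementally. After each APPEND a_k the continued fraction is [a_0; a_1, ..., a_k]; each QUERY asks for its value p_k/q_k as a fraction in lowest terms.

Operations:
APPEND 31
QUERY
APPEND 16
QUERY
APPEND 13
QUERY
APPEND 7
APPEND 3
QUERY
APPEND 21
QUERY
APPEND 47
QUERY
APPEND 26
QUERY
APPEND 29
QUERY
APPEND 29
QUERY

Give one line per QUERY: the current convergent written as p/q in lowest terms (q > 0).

APPEND 31: p_0 = 31·1 + 0 = 31, q_0 = 31·0 + 1 = 1 → 31/1
APPEND 16: p_1 = 16·31 + 1 = 497, q_1 = 16·1 + 0 = 16 → 497/16
APPEND 13: p_2 = 13·497 + 31 = 6492, q_2 = 13·16 + 1 = 209 → 6492/209
APPEND 7: p_3 = 7·6492 + 497 = 45941, q_3 = 7·209 + 16 = 1479 → 45941/1479
APPEND 3: p_4 = 3·45941 + 6492 = 144315, q_4 = 3·1479 + 209 = 4646 → 144315/4646
APPEND 21: p_5 = 21·144315 + 45941 = 3076556, q_5 = 21·4646 + 1479 = 99045 → 3076556/99045
APPEND 47: p_6 = 47·3076556 + 144315 = 144742447, q_6 = 47·99045 + 4646 = 4659761 → 144742447/4659761
APPEND 26: p_7 = 26·144742447 + 3076556 = 3766380178, q_7 = 26·4659761 + 99045 = 121252831 → 3766380178/121252831
APPEND 29: p_8 = 29·3766380178 + 144742447 = 109369767609, q_8 = 29·121252831 + 4659761 = 3520991860 → 109369767609/3520991860
APPEND 29: p_9 = 29·109369767609 + 3766380178 = 3175489640839, q_9 = 29·3520991860 + 121252831 = 102230016771 → 3175489640839/102230016771

31/1
497/16
6492/209
144315/4646
3076556/99045
144742447/4659761
3766380178/121252831
109369767609/3520991860
3175489640839/102230016771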